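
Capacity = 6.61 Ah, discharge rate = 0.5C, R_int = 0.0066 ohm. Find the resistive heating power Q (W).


Step 1: I = C_rate * capacity = 0.5 * 6.61 = 3.305 A
Step 2: Q = I^2 * R = 3.305^2 * 0.0066 = 10.923 * 0.0066 = 0.07209 W

0.07209 W


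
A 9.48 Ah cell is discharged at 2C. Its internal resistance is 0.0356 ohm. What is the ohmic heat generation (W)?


Step 1: I = C_rate * capacity = 2 * 9.48 = 18.96 A
Step 2: Q = I^2 * R = 18.96^2 * 0.0356 = 359.48 * 0.0356 = 12.80 W

12.80 W


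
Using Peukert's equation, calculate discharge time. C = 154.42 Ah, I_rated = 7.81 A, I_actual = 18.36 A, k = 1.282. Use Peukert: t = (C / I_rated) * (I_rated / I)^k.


Step 1: t_rated = C / I_rated = 154.42 / 7.81 = 19.772 hr
Step 2: ratio = 7.81 / 18.36 = 0.42538
Step 3: ratio^k = 0.42538^1.282 = 0.33427
Step 4: t = t_rated * ratio^k = 19.772 * 0.33427 = 6.609 hr

6.609 hr


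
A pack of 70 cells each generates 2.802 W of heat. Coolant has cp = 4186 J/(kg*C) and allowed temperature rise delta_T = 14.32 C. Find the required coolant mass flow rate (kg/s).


Q_total = 70 * 2.802 = 196.14 W
m_dot = Q_total / (cp * dT) = 196.14 / (4186 * 14.32) = 0.003272 kg/s

0.003272 kg/s


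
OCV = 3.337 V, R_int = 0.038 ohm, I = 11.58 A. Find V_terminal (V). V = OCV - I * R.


V = OCV - I*R = 3.337 - 11.58 * 0.038 = 2.897 V

2.897 V


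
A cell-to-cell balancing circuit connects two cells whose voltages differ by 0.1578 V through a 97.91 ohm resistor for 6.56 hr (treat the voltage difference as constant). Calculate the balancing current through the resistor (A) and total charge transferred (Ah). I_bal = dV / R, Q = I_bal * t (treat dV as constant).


I_bal = dV / R = 0.1578 / 97.91 = 0.0016117 A
Q = I_bal * t = 0.0016117 * 6.56 = 0.01057 Ah

I=0.0016117 A, Q=0.01057 Ah


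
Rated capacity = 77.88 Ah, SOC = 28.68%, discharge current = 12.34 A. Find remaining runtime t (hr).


Step 1: remaining = SOC/100 * C_total = 28.68/100 * 77.88 = 22.336 Ah
Step 2: t = remaining / I = 22.336 / 12.34 = 1.810 hr

1.810 hr


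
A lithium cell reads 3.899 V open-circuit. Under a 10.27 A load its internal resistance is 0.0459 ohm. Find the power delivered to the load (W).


Step 1: V_terminal = OCV - I*R = 3.899 - 10.27 * 0.0459 = 3.4276 V
Step 2: P_out = V_terminal * I = 3.4276 * 10.27 = 35.20 W

35.20 W


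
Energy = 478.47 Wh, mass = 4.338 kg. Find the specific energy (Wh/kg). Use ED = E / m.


ED = E / m = 478.47 / 4.338 = 110.3 Wh/kg

110.3 Wh/kg


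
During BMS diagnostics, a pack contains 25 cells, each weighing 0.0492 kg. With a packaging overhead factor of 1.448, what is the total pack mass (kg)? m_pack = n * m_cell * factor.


m_pack = n * m_cell * overhead = 25 * 0.0492 * 1.448 = 1.781 kg

1.781 kg


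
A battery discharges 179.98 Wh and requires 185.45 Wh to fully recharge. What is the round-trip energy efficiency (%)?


Round-trip efficiency = 179.98/185.45 * 100% = 97.05%

97.05%


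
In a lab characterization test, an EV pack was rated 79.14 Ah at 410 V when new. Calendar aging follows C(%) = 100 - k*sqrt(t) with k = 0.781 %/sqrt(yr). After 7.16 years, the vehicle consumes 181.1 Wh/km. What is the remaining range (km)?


Step 1: capacity retention = 100 - 0.781 * sqrt(7.16) = 100 - 0.781 * 2.6758 = 97.91%
Step 2: C_now = 79.14 * 97.91/100 = 77.486 Ah
Step 3: E_pack = V * C_now = 410 * 77.486 = 31769 Wh
Step 4: range = E_pack / consumption = 31769 / 181.1 = 175.4 km

175.4 km


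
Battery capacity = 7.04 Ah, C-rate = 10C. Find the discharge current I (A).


I = C_rate * capacity = 10 * 7.04 = 70.4 A

70.4 A


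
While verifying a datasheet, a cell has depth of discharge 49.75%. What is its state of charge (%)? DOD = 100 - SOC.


SOC = 100 - DOD = 100 - 49.75 = 50.25%

50.25%


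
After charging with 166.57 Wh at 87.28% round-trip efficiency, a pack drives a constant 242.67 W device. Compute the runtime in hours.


Step 1: E_discharge = eta/100 * E_charge = 87.28/100 * 166.57 = 145.38 Wh
Step 2: t = E_discharge / P = 145.38 / 242.67 = 0.5991 hr

0.5991 hr


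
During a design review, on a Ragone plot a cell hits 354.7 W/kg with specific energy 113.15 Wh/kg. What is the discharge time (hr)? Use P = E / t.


t = E / P = 113.15 / 354.7 = 0.3190 hr

0.3190 hr


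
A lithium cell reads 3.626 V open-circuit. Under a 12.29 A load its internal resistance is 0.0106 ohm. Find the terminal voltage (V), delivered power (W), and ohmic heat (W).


Step 1: V_terminal = OCV - I*R = 3.626 - 12.29 * 0.0106 = 3.4957 V
Step 2: P_out = V_terminal * I = 3.4957 * 12.29 = 42.96 W
Step 3: Q = I^2 * R = 12.29^2 * 0.0106 = 1.601 W

V=3.4957 V, P=42.96 W, Q=1.601 W


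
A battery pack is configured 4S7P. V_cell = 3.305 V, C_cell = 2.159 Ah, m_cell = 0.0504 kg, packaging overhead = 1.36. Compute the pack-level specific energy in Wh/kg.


Step 1: V_pack = 4 * 3.305 = 13.22 V
Step 2: C_pack = 7 * 2.159 = 15.113 Ah
Step 3: E_pack = V_pack * C_pack = 13.22 * 15.113 = 199.79 Wh
Step 4: m_pack = 4 * 7 * 0.0504 * 1.36 = 1.9192 kg
Step 5: ED = E_pack / m_pack = 199.79 / 1.9192 = 104.1 Wh/kg

104.1 Wh/kg


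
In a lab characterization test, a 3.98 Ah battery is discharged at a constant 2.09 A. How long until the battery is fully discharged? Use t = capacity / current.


t = capacity / current = 3.98 / 2.09 = 1.904 hr

1.904 hr


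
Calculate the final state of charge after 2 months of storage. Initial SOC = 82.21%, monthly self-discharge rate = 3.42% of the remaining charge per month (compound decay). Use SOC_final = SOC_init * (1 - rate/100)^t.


decay = (1 - 3.42/100)^2 = 0.93277
SOC_final = 82.21 * 0.93277 = 76.68%

76.68%


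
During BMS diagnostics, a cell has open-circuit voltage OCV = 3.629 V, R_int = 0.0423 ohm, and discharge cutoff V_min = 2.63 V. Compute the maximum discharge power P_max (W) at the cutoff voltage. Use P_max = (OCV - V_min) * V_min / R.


dV = OCV - V_min = 0.999 V (so I_max = dV / R)
P_max = dV * V_min / R = 0.999 * 2.63 / 0.0423 = 62.11 W

62.11 W


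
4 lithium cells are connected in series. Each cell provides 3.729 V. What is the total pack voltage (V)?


Series voltages add: 4 * 3.729 V = 14.916 V

14.916 V


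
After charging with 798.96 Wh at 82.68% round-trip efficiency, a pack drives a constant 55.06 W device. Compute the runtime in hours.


Step 1: E_discharge = eta/100 * E_charge = 82.68/100 * 798.96 = 660.58 Wh
Step 2: t = E_discharge / P = 660.58 / 55.06 = 12.00 hr

12.00 hr


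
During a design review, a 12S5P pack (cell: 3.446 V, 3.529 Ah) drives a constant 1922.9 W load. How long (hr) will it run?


Step 1: E_pack = Ns * V_cell * Np * C_cell = 12 * 3.446 * 5 * 3.529 = 729.66 Wh
Step 2: t = E_pack / P = 729.66 / 1922.9 = 0.3795 hr

0.3795 hr


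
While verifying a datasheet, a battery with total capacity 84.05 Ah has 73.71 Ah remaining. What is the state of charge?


SOC% = 73.71 / 84.05 * 100 = 87.70%

87.70%


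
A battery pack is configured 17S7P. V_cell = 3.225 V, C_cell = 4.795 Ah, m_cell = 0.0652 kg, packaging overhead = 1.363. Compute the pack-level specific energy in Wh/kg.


Step 1: V_pack = 17 * 3.225 = 54.825 V
Step 2: C_pack = 7 * 4.795 = 33.565 Ah
Step 3: E_pack = V_pack * C_pack = 54.825 * 33.565 = 1840.2 Wh
Step 4: m_pack = 17 * 7 * 0.0652 * 1.363 = 10.575 kg
Step 5: ED = E_pack / m_pack = 1840.2 / 10.575 = 174.0 Wh/kg

174.0 Wh/kg


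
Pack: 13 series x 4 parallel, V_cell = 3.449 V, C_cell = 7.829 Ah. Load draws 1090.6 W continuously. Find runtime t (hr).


Step 1: E_pack = Ns * V_cell * Np * C_cell = 13 * 3.449 * 4 * 7.829 = 1404.1 Wh
Step 2: t = E_pack / P = 1404.1 / 1090.6 = 1.287 hr

1.287 hr


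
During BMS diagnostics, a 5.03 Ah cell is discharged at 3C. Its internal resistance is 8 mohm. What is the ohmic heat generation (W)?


Convert: R = 8 mohm = 0.008 ohm
Step 1: I = C_rate * capacity = 3 * 5.03 = 15.09 A
Step 2: Q = I^2 * R = 15.09^2 * 0.008 = 227.71 * 0.008 = 1.822 W

1.822 W


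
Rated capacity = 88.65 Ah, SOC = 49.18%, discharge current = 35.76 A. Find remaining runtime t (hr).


Step 1: remaining = SOC/100 * C_total = 49.18/100 * 88.65 = 43.598 Ah
Step 2: t = remaining / I = 43.598 / 35.76 = 1.219 hr

1.219 hr


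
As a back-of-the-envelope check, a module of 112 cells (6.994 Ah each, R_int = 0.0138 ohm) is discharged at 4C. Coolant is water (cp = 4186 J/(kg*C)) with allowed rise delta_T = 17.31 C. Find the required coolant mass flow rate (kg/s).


Step 1: I = 4 * 6.994 = 27.976 A
Step 2: Q_cell = I^2 * R = 27.976^2 * 0.0138 = 10.801 W
Step 3: Q_total = 112 * 10.801 = 1209.7 W
Step 4: m_dot = Q_total / (cp * dT) = 1209.7 / (4186 * 17.31) = 0.01669 kg/s

0.01669 kg/s


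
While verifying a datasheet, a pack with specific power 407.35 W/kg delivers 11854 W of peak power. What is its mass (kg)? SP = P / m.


m = P / SP = 11854 / 407.35 = 29.10 kg

29.10 kg


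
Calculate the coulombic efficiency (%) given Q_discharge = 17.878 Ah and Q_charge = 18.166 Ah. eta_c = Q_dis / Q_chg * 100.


Coulombic efficiency = 17.878/18.166 * 100% = 98.41%

98.41%


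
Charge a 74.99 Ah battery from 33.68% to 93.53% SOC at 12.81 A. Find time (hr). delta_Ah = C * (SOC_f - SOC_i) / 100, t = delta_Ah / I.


delta_Ah = 74.99 * (93.53 - 33.68) / 100 = 44.882 Ah
t = delta_Ah / I = 44.882 / 12.81 = 3.504 hr

3.504 hr


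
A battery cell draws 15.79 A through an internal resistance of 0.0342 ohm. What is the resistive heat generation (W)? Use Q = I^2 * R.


I^2 = 249.32
Q = 249.32 * 0.0342 = 8.527 W

8.527 W


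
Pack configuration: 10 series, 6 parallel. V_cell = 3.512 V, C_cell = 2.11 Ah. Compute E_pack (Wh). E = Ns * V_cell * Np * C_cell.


V_pack = 10 * 3.512 = 35.12 V
C_pack = 6 * 2.11 = 12.66 Ah
E = V_pack * C_pack = 35.12 * 12.66 = 444.6 Wh

444.6 Wh


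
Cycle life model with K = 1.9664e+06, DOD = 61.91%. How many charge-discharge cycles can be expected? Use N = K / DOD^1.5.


Step 1: DOD^1.5 = 61.91^1.5 = 487.13
Step 2: N = 1.9664e+06 / 487.13 = 4037 cycles

4037 cycles


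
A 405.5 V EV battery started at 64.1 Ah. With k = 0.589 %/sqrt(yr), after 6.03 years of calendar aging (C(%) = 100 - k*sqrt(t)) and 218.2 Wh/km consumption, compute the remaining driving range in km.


Step 1: capacity retention = 100 - 0.589 * sqrt(6.03) = 100 - 0.589 * 2.4556 = 98.554%
Step 2: C_now = 64.1 * 98.554/100 = 63.173 Ah
Step 3: E_pack = V * C_now = 405.5 * 63.173 = 25617 Wh
Step 4: range = E_pack / consumption = 25617 / 218.2 = 117.4 km

117.4 km


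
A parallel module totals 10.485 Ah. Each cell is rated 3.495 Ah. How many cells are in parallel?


n = C_total / C_cell = 10.485 / 3.495 = 3

3


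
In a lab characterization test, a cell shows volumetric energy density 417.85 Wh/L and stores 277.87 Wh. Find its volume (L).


V = E / ED = 277.87 / 417.85 = 0.6650 L

0.6650 L


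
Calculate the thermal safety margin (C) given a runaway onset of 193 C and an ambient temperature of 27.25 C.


margin = T_onset - T_ambient = 193 - 27.25 = 165.75 C

165.75 C


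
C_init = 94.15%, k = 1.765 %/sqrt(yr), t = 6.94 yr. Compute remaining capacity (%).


Step 1: sqrt(6.94 yr) = 2.6344
Step 2: drop = 1.765 * 2.6344 = 4.6497
Step 3: C_final = 94.15 - 4.6497 = 89.50%

89.50%


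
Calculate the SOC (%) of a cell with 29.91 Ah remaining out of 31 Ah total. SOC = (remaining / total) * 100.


SOC% = 29.91 / 31 * 100 = 96.48%

96.48%


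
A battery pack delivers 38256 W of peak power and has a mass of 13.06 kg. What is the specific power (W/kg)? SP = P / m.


Specific power = 38256 W / 13.06 kg = 2929 W/kg

2929 W/kg


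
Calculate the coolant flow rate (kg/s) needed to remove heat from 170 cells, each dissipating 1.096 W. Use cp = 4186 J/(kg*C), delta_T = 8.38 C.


Step 1: Total heat Q = 170 * 1.096 W = 186.32 W
Step 2: denom = cp * dT = 4186 * 8.38 = 35079
Step 3: m_dot = 186.32 / 35079 = 0.005311 kg/s

0.005311 kg/s


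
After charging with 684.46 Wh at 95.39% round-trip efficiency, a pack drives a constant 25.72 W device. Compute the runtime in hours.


Step 1: E_discharge = eta/100 * E_charge = 95.39/100 * 684.46 = 652.91 Wh
Step 2: t = E_discharge / P = 652.91 / 25.72 = 25.39 hr

25.39 hr


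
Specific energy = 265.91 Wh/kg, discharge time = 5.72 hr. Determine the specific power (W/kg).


Specific power = 265.91 Wh/kg / 5.72 hr = 46.49 W/kg

46.49 W/kg


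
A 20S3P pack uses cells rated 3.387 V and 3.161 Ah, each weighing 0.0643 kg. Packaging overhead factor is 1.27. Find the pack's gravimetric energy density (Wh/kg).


Step 1: V_pack = 20 * 3.387 = 67.74 V
Step 2: C_pack = 3 * 3.161 = 9.483 Ah
Step 3: E_pack = V_pack * C_pack = 67.74 * 9.483 = 642.38 Wh
Step 4: m_pack = 20 * 3 * 0.0643 * 1.27 = 4.8997 kg
Step 5: ED = E_pack / m_pack = 642.38 / 4.8997 = 131.1 Wh/kg

131.1 Wh/kg


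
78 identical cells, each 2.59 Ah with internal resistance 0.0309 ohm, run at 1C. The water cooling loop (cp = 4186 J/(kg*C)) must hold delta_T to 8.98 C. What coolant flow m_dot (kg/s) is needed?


Step 1: I = 1 * 2.59 = 2.59 A
Step 2: Q_cell = I^2 * R = 2.59^2 * 0.0309 = 0.20728 W
Step 3: Q_total = 78 * 0.20728 = 16.168 W
Step 4: m_dot = Q_total / (cp * dT) = 16.168 / (4186 * 8.98) = 4.301e-04 kg/s

4.301e-04 kg/s


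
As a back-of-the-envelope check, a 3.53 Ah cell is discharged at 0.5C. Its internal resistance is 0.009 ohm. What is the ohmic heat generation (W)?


Step 1: I = C_rate * capacity = 0.5 * 3.53 = 1.765 A
Step 2: Q = I^2 * R = 1.765^2 * 0.009 = 3.1152 * 0.009 = 0.02804 W

0.02804 W


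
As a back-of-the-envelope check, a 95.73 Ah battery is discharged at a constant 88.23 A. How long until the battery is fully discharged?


t = capacity / current = 95.73 / 88.23 = 1.085 hr

1.085 hr


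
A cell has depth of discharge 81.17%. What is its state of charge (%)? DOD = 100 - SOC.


SOC = 100 - DOD = 100 - 81.17 = 18.83%

18.83%


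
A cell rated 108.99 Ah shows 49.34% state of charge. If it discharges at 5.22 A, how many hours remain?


Step 1: remaining = SOC/100 * C_total = 49.34/100 * 108.99 = 53.776 Ah
Step 2: t = remaining / I = 53.776 / 5.22 = 10.30 hr

10.30 hr


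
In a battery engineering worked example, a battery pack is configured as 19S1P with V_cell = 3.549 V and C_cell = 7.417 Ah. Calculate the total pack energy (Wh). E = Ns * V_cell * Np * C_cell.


V_pack = 19 * 3.549 = 67.431 V
C_pack = 1 * 7.417 = 7.417 Ah
E = V_pack * C_pack = 67.431 * 7.417 = 500.1 Wh

500.1 Wh


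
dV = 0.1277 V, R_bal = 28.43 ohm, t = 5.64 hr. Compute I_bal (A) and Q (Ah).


I_bal = dV / R = 0.1277 / 28.43 = 0.0044917 A
Q = I_bal * t = 0.0044917 * 5.64 = 0.02533 Ah

I=0.0044917 A, Q=0.02533 Ah


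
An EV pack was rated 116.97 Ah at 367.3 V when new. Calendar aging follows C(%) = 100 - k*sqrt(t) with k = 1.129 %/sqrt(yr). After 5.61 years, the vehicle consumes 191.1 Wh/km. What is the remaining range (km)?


Step 1: capacity retention = 100 - 1.129 * sqrt(5.61) = 100 - 1.129 * 2.3685 = 97.326%
Step 2: C_now = 116.97 * 97.326/100 = 113.84 Ah
Step 3: E_pack = V * C_now = 367.3 * 113.84 = 41813 Wh
Step 4: range = E_pack / consumption = 41813 / 191.1 = 218.8 km

218.8 km


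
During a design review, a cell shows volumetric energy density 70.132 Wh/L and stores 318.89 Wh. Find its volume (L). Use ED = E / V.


V = E / ED = 318.89 / 70.132 = 4.547 L

4.547 L


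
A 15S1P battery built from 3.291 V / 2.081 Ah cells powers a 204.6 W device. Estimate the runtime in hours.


Step 1: E_pack = Ns * V_cell * Np * C_cell = 15 * 3.291 * 1 * 2.081 = 102.73 Wh
Step 2: t = E_pack / P = 102.73 / 204.6 = 0.5021 hr

0.5021 hr


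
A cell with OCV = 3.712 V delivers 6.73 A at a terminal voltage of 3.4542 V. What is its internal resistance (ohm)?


R = (OCV - V) / I = (3.712 - 3.4542) / 6.73 = 0.03831 ohm

0.03831 ohm


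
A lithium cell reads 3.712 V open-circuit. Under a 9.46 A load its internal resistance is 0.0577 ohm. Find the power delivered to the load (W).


Step 1: V_terminal = OCV - I*R = 3.712 - 9.46 * 0.0577 = 3.1662 V
Step 2: P_out = V_terminal * I = 3.1662 * 9.46 = 29.95 W

29.95 W


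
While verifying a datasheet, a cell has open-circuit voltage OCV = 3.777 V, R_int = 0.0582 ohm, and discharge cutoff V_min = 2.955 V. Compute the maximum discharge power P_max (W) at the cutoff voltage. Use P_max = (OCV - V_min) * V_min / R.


dV = OCV - V_min = 0.822 V (so I_max = dV / R)
P_max = dV * V_min / R = 0.822 * 2.955 / 0.0582 = 41.74 W

41.74 W


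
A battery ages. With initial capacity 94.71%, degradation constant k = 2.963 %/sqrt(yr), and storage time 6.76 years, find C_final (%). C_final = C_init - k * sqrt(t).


sqrt(t) = sqrt(6.76) = 2.6
C_final = 94.71 - 2.963 * 2.6 = 87.01%

87.01%


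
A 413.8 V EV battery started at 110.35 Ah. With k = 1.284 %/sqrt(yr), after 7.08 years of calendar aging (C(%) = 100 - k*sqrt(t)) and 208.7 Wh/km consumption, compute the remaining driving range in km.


Step 1: capacity retention = 100 - 1.284 * sqrt(7.08) = 100 - 1.284 * 2.6608 = 96.584%
Step 2: C_now = 110.35 * 96.584/100 = 106.58 Ah
Step 3: E_pack = V * C_now = 413.8 * 106.58 = 44103 Wh
Step 4: range = E_pack / consumption = 44103 / 208.7 = 211.3 km

211.3 km


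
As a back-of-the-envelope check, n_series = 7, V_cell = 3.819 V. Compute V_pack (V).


Series voltages add: 7 * 3.819 V = 26.733 V

26.733 V


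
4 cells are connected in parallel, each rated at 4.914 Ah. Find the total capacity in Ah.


Parallel capacities add: 4 * 4.914 Ah = 19.656 Ah

19.656 Ah


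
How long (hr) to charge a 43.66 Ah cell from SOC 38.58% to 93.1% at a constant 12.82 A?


Step 1: dSOC = 93.1% - 38.58% = 54.52%
Step 2: delta_Ah = 43.66 * 54.52 / 100 = 23.803 Ah
Step 3: t = 23.803 / 12.82 = 1.857 hr

1.857 hr


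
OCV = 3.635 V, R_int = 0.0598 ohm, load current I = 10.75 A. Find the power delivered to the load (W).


Step 1: V_terminal = OCV - I*R = 3.635 - 10.75 * 0.0598 = 2.9922 V
Step 2: P_out = V_terminal * I = 2.9922 * 10.75 = 32.17 W

32.17 W


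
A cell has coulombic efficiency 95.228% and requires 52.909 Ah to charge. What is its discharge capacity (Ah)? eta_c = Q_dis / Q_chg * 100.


Q_dis = eta/100 * Q_chg = 95.228/100 * 52.909 = 50.38 Ah

50.38 Ah


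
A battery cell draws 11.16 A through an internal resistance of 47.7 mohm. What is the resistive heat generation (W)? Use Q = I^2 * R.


Convert: R = 47.7 mohm = 0.0477 ohm
I^2 = 124.55
Q = 124.55 * 0.0477 = 5.941 W

5.941 W


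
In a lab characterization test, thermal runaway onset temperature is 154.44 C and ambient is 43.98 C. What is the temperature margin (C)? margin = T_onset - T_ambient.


Safety margin = 154.44 C - 43.98 C = 110.46 C

110.46 C


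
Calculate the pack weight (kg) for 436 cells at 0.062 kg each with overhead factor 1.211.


Cell mass sum = 436 * 0.062 = 27.032 kg
With overhead 1.211: m_pack = 27.032 * 1.211 = 32.74 kg

32.74 kg


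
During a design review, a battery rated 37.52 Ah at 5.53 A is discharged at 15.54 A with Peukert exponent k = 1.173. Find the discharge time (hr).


t_rated = C / I_rated = 37.52 / 5.53 = 6.7848 hr
(I_rated/I)^k = (0.35586)^1.173 = 0.29761
t = t_rated * (I_rated/I)^k = 6.7848 * 0.29761 = 2.019 hr

2.019 hr


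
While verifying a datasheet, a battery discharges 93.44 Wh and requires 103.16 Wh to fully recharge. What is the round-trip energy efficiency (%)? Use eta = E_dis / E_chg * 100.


Round-trip efficiency = 93.44/103.16 * 100% = 90.58%

90.58%


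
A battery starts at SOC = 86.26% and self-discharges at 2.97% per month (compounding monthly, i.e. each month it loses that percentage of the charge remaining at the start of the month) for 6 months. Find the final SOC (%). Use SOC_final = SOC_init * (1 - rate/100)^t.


decay = (1 - 2.97/100)^6 = 0.83452
SOC_final = 86.26 * 0.83452 = 71.99%

71.99%


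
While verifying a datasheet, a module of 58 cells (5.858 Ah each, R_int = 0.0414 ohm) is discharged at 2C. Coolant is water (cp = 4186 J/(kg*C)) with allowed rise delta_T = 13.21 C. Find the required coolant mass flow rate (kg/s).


Step 1: I = 2 * 5.858 = 11.716 A
Step 2: Q_cell = I^2 * R = 11.716^2 * 0.0414 = 5.6828 W
Step 3: Q_total = 58 * 5.6828 = 329.6 W
Step 4: m_dot = Q_total / (cp * dT) = 329.6 / (4186 * 13.21) = 0.005961 kg/s

0.005961 kg/s


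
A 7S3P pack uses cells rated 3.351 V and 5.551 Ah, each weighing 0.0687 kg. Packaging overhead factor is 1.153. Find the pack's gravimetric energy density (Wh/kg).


Step 1: V_pack = 7 * 3.351 = 23.457 V
Step 2: C_pack = 3 * 5.551 = 16.653 Ah
Step 3: E_pack = V_pack * C_pack = 23.457 * 16.653 = 390.63 Wh
Step 4: m_pack = 7 * 3 * 0.0687 * 1.153 = 1.6634 kg
Step 5: ED = E_pack / m_pack = 390.63 / 1.6634 = 234.8 Wh/kg

234.8 Wh/kg


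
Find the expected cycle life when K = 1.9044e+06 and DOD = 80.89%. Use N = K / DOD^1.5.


DOD^1.5 = 727.52
N = K / DOD^1.5 = 1.9044e+06 / 727.52 = 2618

2618 cycles


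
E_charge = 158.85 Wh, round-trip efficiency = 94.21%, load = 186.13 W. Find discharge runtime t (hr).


Step 1: E_discharge = eta/100 * E_charge = 94.21/100 * 158.85 = 149.65 Wh
Step 2: t = E_discharge / P = 149.65 / 186.13 = 0.8040 hr

0.8040 hr


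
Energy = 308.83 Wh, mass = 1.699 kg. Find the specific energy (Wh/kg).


Specific energy = 308.83 Wh / 1.699 kg = 181.8 Wh/kg

181.8 Wh/kg


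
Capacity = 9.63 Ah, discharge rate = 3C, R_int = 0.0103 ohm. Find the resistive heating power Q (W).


Step 1: I = C_rate * capacity = 3 * 9.63 = 28.89 A
Step 2: Q = I^2 * R = 28.89^2 * 0.0103 = 834.63 * 0.0103 = 8.597 W

8.597 W


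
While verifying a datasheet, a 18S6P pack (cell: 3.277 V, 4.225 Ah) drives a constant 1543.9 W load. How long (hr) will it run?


Step 1: E_pack = Ns * V_cell * Np * C_cell = 18 * 3.277 * 6 * 4.225 = 1495.3 Wh
Step 2: t = E_pack / P = 1495.3 / 1543.9 = 0.9685 hr

0.9685 hr


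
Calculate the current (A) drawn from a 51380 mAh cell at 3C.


Convert: capacity = 51380 mAh = 51.38 Ah
I = C_rate * capacity = 3 * 51.38 = 154.14 A

154.14 A


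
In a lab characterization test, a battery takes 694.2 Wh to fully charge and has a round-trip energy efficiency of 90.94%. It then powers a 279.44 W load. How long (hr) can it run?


Step 1: E_discharge = eta/100 * E_charge = 90.94/100 * 694.2 = 631.31 Wh
Step 2: t = E_discharge / P = 631.31 / 279.44 = 2.259 hr

2.259 hr


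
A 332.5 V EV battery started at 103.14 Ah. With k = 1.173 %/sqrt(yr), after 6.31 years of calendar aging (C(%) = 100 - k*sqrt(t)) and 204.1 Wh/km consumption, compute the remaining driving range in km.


Step 1: capacity retention = 100 - 1.173 * sqrt(6.31) = 100 - 1.173 * 2.512 = 97.053%
Step 2: C_now = 103.14 * 97.053/100 = 100.1 Ah
Step 3: E_pack = V * C_now = 332.5 * 100.1 = 33283 Wh
Step 4: range = E_pack / consumption = 33283 / 204.1 = 163.1 km

163.1 km


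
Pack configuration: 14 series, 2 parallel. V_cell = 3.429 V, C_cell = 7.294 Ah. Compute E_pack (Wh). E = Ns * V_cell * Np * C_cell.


E = Ns * Vcell * Np * Ccell = 14 * 3.429 * 2 * 7.294 = 700.3 Wh

700.3 Wh


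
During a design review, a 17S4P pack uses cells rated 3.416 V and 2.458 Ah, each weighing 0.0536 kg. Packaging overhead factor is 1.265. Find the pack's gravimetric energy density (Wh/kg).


Step 1: V_pack = 17 * 3.416 = 58.072 V
Step 2: C_pack = 4 * 2.458 = 9.832 Ah
Step 3: E_pack = V_pack * C_pack = 58.072 * 9.832 = 570.96 Wh
Step 4: m_pack = 17 * 4 * 0.0536 * 1.265 = 4.6107 kg
Step 5: ED = E_pack / m_pack = 570.96 / 4.6107 = 123.8 Wh/kg

123.8 Wh/kg


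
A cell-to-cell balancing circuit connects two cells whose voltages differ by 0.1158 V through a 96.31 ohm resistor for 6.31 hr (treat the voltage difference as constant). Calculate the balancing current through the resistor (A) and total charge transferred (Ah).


First, Ohm's law: I_bal = 0.1158 V / 96.31 ohm = 0.0012024 A
Then Q = I * t = 0.0012024 A * 6.31 hr = 0.007587 Ah

I=0.0012024 A, Q=0.007587 Ah


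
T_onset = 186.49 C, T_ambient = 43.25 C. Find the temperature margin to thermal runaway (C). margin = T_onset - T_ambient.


Safety margin = 186.49 C - 43.25 C = 143.24 C

143.24 C


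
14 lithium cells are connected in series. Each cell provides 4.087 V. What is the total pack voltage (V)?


V_pack = n * V_cell = 14 * 4.087 = 57.218 V

57.218 V


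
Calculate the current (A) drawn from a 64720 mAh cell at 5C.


Convert: capacity = 64720 mAh = 64.72 Ah
I = C_rate * capacity = 5 * 64.72 = 323.6 A

323.6 A


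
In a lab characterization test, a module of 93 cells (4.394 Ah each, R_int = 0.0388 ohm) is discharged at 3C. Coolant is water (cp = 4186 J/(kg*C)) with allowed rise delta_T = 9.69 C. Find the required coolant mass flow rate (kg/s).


Step 1: I = 3 * 4.394 = 13.182 A
Step 2: Q_cell = I^2 * R = 13.182^2 * 0.0388 = 6.7421 W
Step 3: Q_total = 93 * 6.7421 = 627.02 W
Step 4: m_dot = Q_total / (cp * dT) = 627.02 / (4186 * 9.69) = 0.01546 kg/s

0.01546 kg/s


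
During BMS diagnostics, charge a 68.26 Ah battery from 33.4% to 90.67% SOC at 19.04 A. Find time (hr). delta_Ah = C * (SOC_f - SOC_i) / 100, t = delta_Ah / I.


delta_Ah = 68.26 * (90.67 - 33.4) / 100 = 39.093 Ah
t = delta_Ah / I = 39.093 / 19.04 = 2.053 hr

2.053 hr


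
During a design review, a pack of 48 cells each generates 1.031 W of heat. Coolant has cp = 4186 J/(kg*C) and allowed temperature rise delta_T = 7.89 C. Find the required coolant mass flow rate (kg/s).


Q_total = 48 * 1.031 = 49.488 W
m_dot = Q_total / (cp * dT) = 49.488 / (4186 * 7.89) = 0.001498 kg/s

0.001498 kg/s


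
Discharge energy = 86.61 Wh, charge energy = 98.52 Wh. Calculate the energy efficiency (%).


eta_e = E_dis / E_chg * 100 = 86.61 / 98.52 * 100 = 87.91%

87.91%


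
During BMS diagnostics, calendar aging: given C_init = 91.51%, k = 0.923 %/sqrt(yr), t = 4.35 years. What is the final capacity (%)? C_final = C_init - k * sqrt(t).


Step 1: sqrt(4.35 yr) = 2.0857
Step 2: drop = 0.923 * 2.0857 = 1.9251
Step 3: C_final = 91.51 - 1.9251 = 89.58%

89.58%


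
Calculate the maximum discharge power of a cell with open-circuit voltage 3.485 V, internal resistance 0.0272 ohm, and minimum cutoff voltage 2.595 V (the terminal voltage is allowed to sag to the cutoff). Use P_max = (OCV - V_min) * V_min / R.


dV = OCV - V_min = 0.89 V (so I_max = dV / R)
P_max = dV * V_min / R = 0.89 * 2.595 / 0.0272 = 84.91 W

84.91 W


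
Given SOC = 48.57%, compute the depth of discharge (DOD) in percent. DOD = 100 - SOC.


Complement of SOC: DOD = 100% - 48.57% = 51.43%

51.43%


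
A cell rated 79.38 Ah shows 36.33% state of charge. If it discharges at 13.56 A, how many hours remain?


Step 1: remaining = SOC/100 * C_total = 36.33/100 * 79.38 = 28.839 Ah
Step 2: t = remaining / I = 28.839 / 13.56 = 2.127 hr

2.127 hr


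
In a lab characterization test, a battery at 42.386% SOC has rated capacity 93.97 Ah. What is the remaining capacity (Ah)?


remaining = SOC / 100 * total = 42.386 / 100 * 93.97 = 39.83 Ah

39.83 Ah


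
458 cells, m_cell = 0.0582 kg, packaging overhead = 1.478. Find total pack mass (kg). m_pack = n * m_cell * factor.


Cell mass sum = 458 * 0.0582 = 26.656 kg
With overhead 1.478: m_pack = 26.656 * 1.478 = 39.40 kg

39.40 kg


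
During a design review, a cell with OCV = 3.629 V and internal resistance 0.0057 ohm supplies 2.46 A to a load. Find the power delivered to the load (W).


Step 1: V_terminal = OCV - I*R = 3.629 - 2.46 * 0.0057 = 3.615 V
Step 2: P_out = V_terminal * I = 3.615 * 2.46 = 8.893 W

8.893 W


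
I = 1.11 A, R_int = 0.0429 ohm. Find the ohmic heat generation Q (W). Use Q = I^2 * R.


Q = I^2 * R = 1.11^2 * 0.0429 = 0.05286 W

0.05286 W


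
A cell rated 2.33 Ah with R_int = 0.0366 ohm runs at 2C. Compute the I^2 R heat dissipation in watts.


Step 1: I = C_rate * capacity = 2 * 2.33 = 4.66 A
Step 2: Q = I^2 * R = 4.66^2 * 0.0366 = 21.716 * 0.0366 = 0.7948 W

0.7948 W


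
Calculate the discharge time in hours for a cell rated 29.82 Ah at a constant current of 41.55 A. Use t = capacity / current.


t = capacity / current = 29.82 / 41.55 = 0.7177 hr

0.7177 hr


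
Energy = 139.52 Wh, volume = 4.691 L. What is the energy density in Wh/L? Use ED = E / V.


Volumetric ED = 139.52 Wh / 4.691 L = 29.74 Wh/L

29.74 Wh/L


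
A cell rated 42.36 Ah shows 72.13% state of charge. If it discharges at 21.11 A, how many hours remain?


Step 1: remaining = SOC/100 * C_total = 72.13/100 * 42.36 = 30.554 Ah
Step 2: t = remaining / I = 30.554 / 21.11 = 1.447 hr

1.447 hr


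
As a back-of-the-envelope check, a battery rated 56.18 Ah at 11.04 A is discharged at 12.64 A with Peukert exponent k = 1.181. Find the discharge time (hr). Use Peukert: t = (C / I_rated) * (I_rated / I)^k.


t_rated = C / I_rated = 56.18 / 11.04 = 5.0888 hr
(I_rated/I)^k = (0.87342)^1.181 = 0.85228
t = t_rated * (I_rated/I)^k = 5.0888 * 0.85228 = 4.337 hr

4.337 hr


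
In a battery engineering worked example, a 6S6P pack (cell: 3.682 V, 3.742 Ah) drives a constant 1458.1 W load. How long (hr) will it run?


Step 1: E_pack = Ns * V_cell * Np * C_cell = 6 * 3.682 * 6 * 3.742 = 496.01 Wh
Step 2: t = E_pack / P = 496.01 / 1458.1 = 0.3402 hr

0.3402 hr


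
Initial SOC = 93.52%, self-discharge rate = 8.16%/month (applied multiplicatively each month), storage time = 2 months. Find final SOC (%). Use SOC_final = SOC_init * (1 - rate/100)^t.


Monthly retention factor = 1 - 8.16/100 = 0.9184
Over 2 months: factor^2 = 0.84346
SOC_final = 93.52 * 0.84346 = 78.88%

78.88%


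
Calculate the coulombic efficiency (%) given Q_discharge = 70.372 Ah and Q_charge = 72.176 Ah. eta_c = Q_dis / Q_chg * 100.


eta_c = Q_dis / Q_chg * 100 = 70.372 / 72.176 * 100 = 97.50%

97.50%


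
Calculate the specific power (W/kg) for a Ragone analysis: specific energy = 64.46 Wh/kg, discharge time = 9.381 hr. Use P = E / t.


P_specific = E / t = 64.46 / 9.381 = 6.871 W/kg

6.871 W/kg


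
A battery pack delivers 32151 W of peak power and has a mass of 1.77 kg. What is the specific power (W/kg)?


Specific power = 32151 W / 1.77 kg = 18160 W/kg

18160 W/kg


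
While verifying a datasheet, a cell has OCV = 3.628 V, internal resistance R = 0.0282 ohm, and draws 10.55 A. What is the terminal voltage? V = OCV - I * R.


IR drop = 10.55 * 0.0282 = 0.29751 V
V = 3.628 - 0.29751 = 3.330 V

3.330 V


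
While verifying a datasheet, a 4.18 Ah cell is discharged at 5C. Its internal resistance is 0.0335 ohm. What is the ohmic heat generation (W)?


Step 1: I = C_rate * capacity = 5 * 4.18 = 20.9 A
Step 2: Q = I^2 * R = 20.9^2 * 0.0335 = 436.81 * 0.0335 = 14.63 W

14.63 W


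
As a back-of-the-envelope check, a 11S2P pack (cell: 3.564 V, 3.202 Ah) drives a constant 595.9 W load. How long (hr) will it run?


Step 1: E_pack = Ns * V_cell * Np * C_cell = 11 * 3.564 * 2 * 3.202 = 251.06 Wh
Step 2: t = E_pack / P = 251.06 / 595.9 = 0.4213 hr

0.4213 hr


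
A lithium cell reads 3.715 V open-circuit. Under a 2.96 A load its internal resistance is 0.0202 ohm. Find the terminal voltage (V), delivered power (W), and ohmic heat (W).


Step 1: V_terminal = OCV - I*R = 3.715 - 2.96 * 0.0202 = 3.6552 V
Step 2: P_out = V_terminal * I = 3.6552 * 2.96 = 10.82 W
Step 3: Q = I^2 * R = 2.96^2 * 0.0202 = 0.1770 W

V=3.6552 V, P=10.82 W, Q=0.1770 W


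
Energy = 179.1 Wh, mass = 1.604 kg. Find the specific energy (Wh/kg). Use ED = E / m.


Specific energy = 179.1 Wh / 1.604 kg = 111.7 Wh/kg

111.7 Wh/kg


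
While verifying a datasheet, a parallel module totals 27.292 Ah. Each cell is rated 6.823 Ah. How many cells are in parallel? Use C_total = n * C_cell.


n = C_total / C_cell = 27.292 / 6.823 = 4

4


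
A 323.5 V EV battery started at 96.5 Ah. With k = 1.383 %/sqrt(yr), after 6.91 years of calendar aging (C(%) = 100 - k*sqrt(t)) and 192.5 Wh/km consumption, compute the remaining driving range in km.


Step 1: capacity retention = 100 - 1.383 * sqrt(6.91) = 100 - 1.383 * 2.6287 = 96.365%
Step 2: C_now = 96.5 * 96.365/100 = 92.992 Ah
Step 3: E_pack = V * C_now = 323.5 * 92.992 = 30083 Wh
Step 4: range = E_pack / consumption = 30083 / 192.5 = 156.3 km

156.3 km


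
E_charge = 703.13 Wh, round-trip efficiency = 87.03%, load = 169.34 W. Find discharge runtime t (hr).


Step 1: E_discharge = eta/100 * E_charge = 87.03/100 * 703.13 = 611.93 Wh
Step 2: t = E_discharge / P = 611.93 / 169.34 = 3.614 hr

3.614 hr


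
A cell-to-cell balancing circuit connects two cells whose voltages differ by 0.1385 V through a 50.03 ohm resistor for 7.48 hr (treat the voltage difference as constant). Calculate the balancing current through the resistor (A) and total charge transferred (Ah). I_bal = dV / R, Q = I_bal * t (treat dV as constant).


I_bal = dV / R = 0.1385 / 50.03 = 0.0027683 A
Q = I_bal * t = 0.0027683 * 7.48 = 0.02071 Ah

I=0.0027683 A, Q=0.02071 Ah


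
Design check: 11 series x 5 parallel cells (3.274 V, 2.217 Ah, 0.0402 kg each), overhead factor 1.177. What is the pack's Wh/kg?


Step 1: V_pack = 11 * 3.274 = 36.014 V
Step 2: C_pack = 5 * 2.217 = 11.085 Ah
Step 3: E_pack = V_pack * C_pack = 36.014 * 11.085 = 399.22 Wh
Step 4: m_pack = 11 * 5 * 0.0402 * 1.177 = 2.6023 kg
Step 5: ED = E_pack / m_pack = 399.22 / 2.6023 = 153.4 Wh/kg

153.4 Wh/kg


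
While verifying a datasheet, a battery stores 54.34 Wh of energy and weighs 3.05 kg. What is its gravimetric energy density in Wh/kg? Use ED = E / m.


ED = E / m = 54.34 / 3.05 = 17.82 Wh/kg

17.82 Wh/kg


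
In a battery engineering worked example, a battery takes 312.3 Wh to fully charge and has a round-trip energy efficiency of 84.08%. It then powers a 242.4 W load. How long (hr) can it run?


Step 1: E_discharge = eta/100 * E_charge = 84.08/100 * 312.3 = 262.58 Wh
Step 2: t = E_discharge / P = 262.58 / 242.4 = 1.083 hr

1.083 hr


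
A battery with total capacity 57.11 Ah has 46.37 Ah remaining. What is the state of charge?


SOC = (remaining / total) * 100 = (46.37 / 57.11) * 100 = 81.19%

81.19%


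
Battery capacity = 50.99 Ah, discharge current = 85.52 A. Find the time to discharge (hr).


t = capacity / current = 50.99 / 85.52 = 0.5962 hr

0.5962 hr


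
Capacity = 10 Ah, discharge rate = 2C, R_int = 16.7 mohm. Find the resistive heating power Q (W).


Convert: R = 16.7 mohm = 0.0167 ohm
Step 1: I = C_rate * capacity = 2 * 10 = 20 A
Step 2: Q = I^2 * R = 20^2 * 0.0167 = 400 * 0.0167 = 6.680 W

6.680 W


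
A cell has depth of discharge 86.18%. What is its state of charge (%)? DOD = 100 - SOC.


SOC = 100 - DOD = 100 - 86.18 = 13.82%

13.82%


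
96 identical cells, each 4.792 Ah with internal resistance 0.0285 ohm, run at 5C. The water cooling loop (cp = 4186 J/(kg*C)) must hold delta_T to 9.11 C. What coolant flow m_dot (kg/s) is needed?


Step 1: I = 5 * 4.792 = 23.96 A
Step 2: Q_cell = I^2 * R = 23.96^2 * 0.0285 = 16.361 W
Step 3: Q_total = 96 * 16.361 = 1570.7 W
Step 4: m_dot = Q_total / (cp * dT) = 1570.7 / (4186 * 9.11) = 0.04119 kg/s

0.04119 kg/s


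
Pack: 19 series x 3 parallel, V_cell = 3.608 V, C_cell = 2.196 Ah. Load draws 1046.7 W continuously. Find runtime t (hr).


Step 1: E_pack = Ns * V_cell * Np * C_cell = 19 * 3.608 * 3 * 2.196 = 451.62 Wh
Step 2: t = E_pack / P = 451.62 / 1046.7 = 0.4315 hr

0.4315 hr


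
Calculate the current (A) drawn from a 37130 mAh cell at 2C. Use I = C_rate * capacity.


Convert: capacity = 37130 mAh = 37.13 Ah
I = C_rate * capacity = 2 * 37.13 = 74.26 A

74.26 A


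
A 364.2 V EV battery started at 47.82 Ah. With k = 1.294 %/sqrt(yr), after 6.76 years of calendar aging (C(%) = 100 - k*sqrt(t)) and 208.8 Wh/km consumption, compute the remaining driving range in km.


Step 1: capacity retention = 100 - 1.294 * sqrt(6.76) = 100 - 1.294 * 2.6 = 96.636%
Step 2: C_now = 47.82 * 96.636/100 = 46.211 Ah
Step 3: E_pack = V * C_now = 364.2 * 46.211 = 16830 Wh
Step 4: range = E_pack / consumption = 16830 / 208.8 = 80.60 km

80.60 km


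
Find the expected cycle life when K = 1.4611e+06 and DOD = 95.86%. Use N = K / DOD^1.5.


DOD^1.5 = 938.55
N = K / DOD^1.5 = 1.4611e+06 / 938.55 = 1557

1557 cycles


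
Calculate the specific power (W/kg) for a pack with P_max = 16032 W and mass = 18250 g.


Convert: m = 18250 g = 18.25 kg
SP = P / m = 16032 / 18.25 = 878.5 W/kg

878.5 W/kg


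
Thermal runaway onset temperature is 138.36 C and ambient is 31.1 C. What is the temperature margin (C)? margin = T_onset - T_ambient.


margin = T_onset - T_ambient = 138.36 - 31.1 = 107.26 C

107.26 C


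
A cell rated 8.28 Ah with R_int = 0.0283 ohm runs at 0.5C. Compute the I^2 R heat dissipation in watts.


Step 1: I = C_rate * capacity = 0.5 * 8.28 = 4.14 A
Step 2: Q = I^2 * R = 4.14^2 * 0.0283 = 17.14 * 0.0283 = 0.4851 W

0.4851 W


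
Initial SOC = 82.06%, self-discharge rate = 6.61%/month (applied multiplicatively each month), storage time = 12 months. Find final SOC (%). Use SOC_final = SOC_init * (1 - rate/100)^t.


Monthly retention factor = 1 - 6.61/100 = 0.9339
Over 12 months: factor^12 = 0.44015
SOC_final = 82.06 * 0.44015 = 36.12%

36.12%


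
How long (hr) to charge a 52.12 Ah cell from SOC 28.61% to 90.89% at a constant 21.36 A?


Step 1: dSOC = 90.89% - 28.61% = 62.28%
Step 2: delta_Ah = 52.12 * 62.28 / 100 = 32.46 Ah
Step 3: t = 32.46 / 21.36 = 1.520 hr

1.520 hr


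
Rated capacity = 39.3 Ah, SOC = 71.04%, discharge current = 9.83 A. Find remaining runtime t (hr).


Step 1: remaining = SOC/100 * C_total = 71.04/100 * 39.3 = 27.919 Ah
Step 2: t = remaining / I = 27.919 / 9.83 = 2.840 hr

2.840 hr


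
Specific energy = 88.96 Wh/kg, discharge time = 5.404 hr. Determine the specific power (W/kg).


P_specific = E / t = 88.96 / 5.404 = 16.46 W/kg

16.46 W/kg


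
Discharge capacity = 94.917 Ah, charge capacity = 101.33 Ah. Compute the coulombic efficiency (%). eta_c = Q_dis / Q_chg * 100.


Coulombic efficiency = 94.917/101.33 * 100% = 93.67%

93.67%


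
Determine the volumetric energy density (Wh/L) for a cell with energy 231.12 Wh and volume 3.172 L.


Volumetric ED = 231.12 Wh / 3.172 L = 72.86 Wh/L

72.86 Wh/L


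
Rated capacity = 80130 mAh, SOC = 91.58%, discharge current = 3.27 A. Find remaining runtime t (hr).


Convert: C_total = 80130 mAh = 80.13 Ah
Step 1: remaining = SOC/100 * C_total = 91.58/100 * 80.13 = 73.383 Ah
Step 2: t = remaining / I = 73.383 / 3.27 = 22.44 hr

22.44 hr


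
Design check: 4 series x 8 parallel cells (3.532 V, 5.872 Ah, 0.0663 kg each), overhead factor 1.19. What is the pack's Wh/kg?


Step 1: V_pack = 4 * 3.532 = 14.128 V
Step 2: C_pack = 8 * 5.872 = 46.976 Ah
Step 3: E_pack = V_pack * C_pack = 14.128 * 46.976 = 663.68 Wh
Step 4: m_pack = 4 * 8 * 0.0663 * 1.19 = 2.5247 kg
Step 5: ED = E_pack / m_pack = 663.68 / 2.5247 = 262.9 Wh/kg

262.9 Wh/kg


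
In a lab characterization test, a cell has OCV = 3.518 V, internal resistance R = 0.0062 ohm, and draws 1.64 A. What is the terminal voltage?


IR drop = 1.64 * 0.0062 = 0.010168 V
V = 3.518 - 0.010168 = 3.508 V

3.508 V


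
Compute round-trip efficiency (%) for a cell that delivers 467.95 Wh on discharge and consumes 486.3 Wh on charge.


eta_e = E_dis / E_chg * 100 = 467.95 / 486.3 * 100 = 96.23%

96.23%


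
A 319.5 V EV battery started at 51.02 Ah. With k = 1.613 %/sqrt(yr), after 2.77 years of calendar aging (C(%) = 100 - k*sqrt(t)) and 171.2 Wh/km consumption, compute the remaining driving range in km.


Step 1: capacity retention = 100 - 1.613 * sqrt(2.77) = 100 - 1.613 * 1.6643 = 97.315%
Step 2: C_now = 51.02 * 97.315/100 = 49.65 Ah
Step 3: E_pack = V * C_now = 319.5 * 49.65 = 15863 Wh
Step 4: range = E_pack / consumption = 15863 / 171.2 = 92.66 km

92.66 km


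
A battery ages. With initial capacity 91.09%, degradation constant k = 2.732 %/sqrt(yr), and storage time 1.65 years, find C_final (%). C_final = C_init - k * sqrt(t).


Step 1: sqrt(1.65 yr) = 1.2845
Step 2: drop = 2.732 * 1.2845 = 3.5093
Step 3: C_final = 91.09 - 3.5093 = 87.58%

87.58%
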